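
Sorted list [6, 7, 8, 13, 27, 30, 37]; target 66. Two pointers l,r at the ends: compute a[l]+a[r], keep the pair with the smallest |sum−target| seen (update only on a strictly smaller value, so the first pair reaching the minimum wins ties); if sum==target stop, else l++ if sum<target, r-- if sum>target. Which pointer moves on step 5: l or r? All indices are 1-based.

[1,7] 6+37=43 d=23 * → l++
[2,7] 7+37=44 d=22 * → l++
[3,7] 8+37=45 d=21 * → l++
[4,7] 13+37=50 d=16 * → l++
[5,7] 27+37=64 d=2 * → l++

l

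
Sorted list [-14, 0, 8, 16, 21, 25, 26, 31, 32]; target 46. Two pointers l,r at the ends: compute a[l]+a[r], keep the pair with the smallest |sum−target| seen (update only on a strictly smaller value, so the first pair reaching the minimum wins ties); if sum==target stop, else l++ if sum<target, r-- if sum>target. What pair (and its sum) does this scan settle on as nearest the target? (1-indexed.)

pair (21, 25) with sum 46 (|Δ|=0)

[1,9] -14+32=18 d=28 * → l++
[2,9] 0+32=32 d=14 * → l++
[3,9] 8+32=40 d=6 * → l++
[4,9] 16+32=48 d=2 * → r--
[4,8] 16+31=47 d=1 * → r--
[4,7] 16+26=42 d=4 → l++
[5,7] 21+26=47 d=1 → r--
[5,6] 21+25=46 d=0 * → stop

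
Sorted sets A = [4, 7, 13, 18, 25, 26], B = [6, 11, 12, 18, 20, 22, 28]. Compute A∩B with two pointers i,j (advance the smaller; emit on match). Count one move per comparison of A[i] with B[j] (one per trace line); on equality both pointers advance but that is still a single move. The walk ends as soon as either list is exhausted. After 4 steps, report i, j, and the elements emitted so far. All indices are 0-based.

[i=0,j=0] 4<6 → i++
[i=1,j=0] 7>6 → j++
[i=1,j=1] 7<11 → i++
[i=2,j=1] 13>11 → j++

i=2, j=2, emitted=[]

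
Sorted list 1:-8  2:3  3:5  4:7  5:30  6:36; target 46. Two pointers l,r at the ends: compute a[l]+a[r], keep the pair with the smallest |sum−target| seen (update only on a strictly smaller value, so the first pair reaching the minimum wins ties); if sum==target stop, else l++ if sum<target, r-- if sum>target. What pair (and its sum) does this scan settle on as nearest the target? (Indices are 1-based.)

pair (7, 36) with sum 43 (|Δ|=3)

[1,6] -8+36=28 d=18 * → l++
[2,6] 3+36=39 d=7 * → l++
[3,6] 5+36=41 d=5 * → l++
[4,6] 7+36=43 d=3 * → l++
[5,6] 30+36=66 d=20 → r--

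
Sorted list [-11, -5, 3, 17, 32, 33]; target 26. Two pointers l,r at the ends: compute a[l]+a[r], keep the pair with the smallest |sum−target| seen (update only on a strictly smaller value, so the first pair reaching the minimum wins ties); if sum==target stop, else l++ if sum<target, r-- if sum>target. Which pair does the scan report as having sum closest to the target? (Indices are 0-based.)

[0,5] -11+33=22 d=4 * → l++
[1,5] -5+33=28 d=2 * → r--
[1,4] -5+32=27 d=1 * → r--
[1,3] -5+17=12 d=14 → l++
[2,3] 3+17=20 d=6 → l++

pair (-5, 32) with sum 27 (|Δ|=1)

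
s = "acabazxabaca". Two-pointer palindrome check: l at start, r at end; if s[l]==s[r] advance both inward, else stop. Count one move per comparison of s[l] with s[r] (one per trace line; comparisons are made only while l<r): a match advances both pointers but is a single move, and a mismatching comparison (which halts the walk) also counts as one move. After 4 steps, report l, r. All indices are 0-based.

[0,11] 'a'=='a' → l++,r--
[1,10] 'c'=='c' → l++,r--
[2,9] 'a'=='a' → l++,r--
[3,8] 'b'=='b' → l++,r--

l=4, r=7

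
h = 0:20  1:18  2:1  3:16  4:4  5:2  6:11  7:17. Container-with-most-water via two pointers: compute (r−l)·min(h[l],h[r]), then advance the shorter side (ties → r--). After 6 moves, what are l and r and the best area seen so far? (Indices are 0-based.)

l=0 r=7: min(20,17)*7=119 best=119 *, r--
l=0 r=6: min(20,11)*6=66 best=119, r--
l=0 r=5: min(20,2)*5=10 best=119, r--
l=0 r=4: min(20,4)*4=16 best=119, r--
l=0 r=3: min(20,16)*3=48 best=119, r--
l=0 r=2: min(20,1)*2=2 best=119, r--

l=0, r=1, best area=119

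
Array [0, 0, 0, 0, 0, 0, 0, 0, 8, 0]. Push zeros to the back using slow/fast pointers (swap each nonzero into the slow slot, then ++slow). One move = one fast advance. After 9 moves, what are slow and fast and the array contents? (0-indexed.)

slow=0 fast=0: a[fast]=0, fast++
slow=0 fast=1: a[fast]=0, fast++
slow=0 fast=2: a[fast]=0, fast++
slow=0 fast=3: a[fast]=0, fast++
slow=0 fast=4: a[fast]=0, fast++
slow=0 fast=5: a[fast]=0, fast++
slow=0 fast=6: a[fast]=0, fast++
slow=0 fast=7: a[fast]=0, fast++
slow=0 fast=8: a[fast]=8≠0 swap→a[0]=8, slow++,fast++

slow=1, fast=9, a=[8, 0, 0, 0, 0, 0, 0, 0, 0, 0]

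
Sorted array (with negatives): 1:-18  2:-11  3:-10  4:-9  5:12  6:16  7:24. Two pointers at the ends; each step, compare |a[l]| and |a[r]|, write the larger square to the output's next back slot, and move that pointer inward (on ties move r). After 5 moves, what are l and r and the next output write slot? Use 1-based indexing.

l=3, r=4, next write slot=2

l=1 r=7: |-18|<=|24| out[7]=576, r--
l=1 r=6: |-18|>|16| out[6]=324, l++
l=2 r=6: |-11|<=|16| out[5]=256, r--
l=2 r=5: |-11|<=|12| out[4]=144, r--
l=2 r=4: |-11|>|-9| out[3]=121, l++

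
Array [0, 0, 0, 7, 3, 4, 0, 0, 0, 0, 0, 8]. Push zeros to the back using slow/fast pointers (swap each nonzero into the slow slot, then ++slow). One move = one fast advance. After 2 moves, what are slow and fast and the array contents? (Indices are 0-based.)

(s=0,f=0) a[fast]=0 → fast++
(s=0,f=1) a[fast]=0 → fast++

slow=0, fast=2, a=[0, 0, 0, 7, 3, 4, 0, 0, 0, 0, 0, 8]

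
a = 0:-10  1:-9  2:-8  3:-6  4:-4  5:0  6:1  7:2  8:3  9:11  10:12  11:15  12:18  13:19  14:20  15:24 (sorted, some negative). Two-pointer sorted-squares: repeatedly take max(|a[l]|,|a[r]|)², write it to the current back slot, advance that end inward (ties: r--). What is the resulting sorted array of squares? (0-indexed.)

[0, 1, 4, 9, 16, 36, 64, 81, 100, 121, 144, 225, 324, 361, 400, 576]

l=0 r=15: |-10|<=|24| out[15]=576, r--
l=0 r=14: |-10|<=|20| out[14]=400, r--
l=0 r=13: |-10|<=|19| out[13]=361, r--
l=0 r=12: |-10|<=|18| out[12]=324, r--
l=0 r=11: |-10|<=|15| out[11]=225, r--
l=0 r=10: |-10|<=|12| out[10]=144, r--
l=0 r=9: |-10|<=|11| out[9]=121, r--
l=0 r=8: |-10|>|3| out[8]=100, l++
l=1 r=8: |-9|>|3| out[7]=81, l++
l=2 r=8: |-8|>|3| out[6]=64, l++
l=3 r=8: |-6|>|3| out[5]=36, l++
l=4 r=8: |-4|>|3| out[4]=16, l++
l=5 r=8: |0|<=|3| out[3]=9, r--
l=5 r=7: |0|<=|2| out[2]=4, r--
l=5 r=6: |0|<=|1| out[1]=1, r--
l=5 r=5: |0|<=|0| out[0]=0, r--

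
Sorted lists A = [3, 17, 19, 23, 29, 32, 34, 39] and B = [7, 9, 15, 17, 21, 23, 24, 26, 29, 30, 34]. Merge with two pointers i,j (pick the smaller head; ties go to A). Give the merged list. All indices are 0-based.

[3, 7, 9, 15, 17, 17, 19, 21, 23, 23, 24, 26, 29, 29, 30, 32, 34, 34, 39]

[i=0,j=0] A[i]=3<=B[j]=7 take 3 → i++
[i=1,j=0] A[i]=17>B[j]=7 take 7 → j++
[i=1,j=1] A[i]=17>B[j]=9 take 9 → j++
[i=1,j=2] A[i]=17>B[j]=15 take 15 → j++
[i=1,j=3] A[i]=17<=B[j]=17 take 17 → i++
[i=2,j=3] A[i]=19>B[j]=17 take 17 → j++
[i=2,j=4] A[i]=19<=B[j]=21 take 19 → i++
[i=3,j=4] A[i]=23>B[j]=21 take 21 → j++
[i=3,j=5] A[i]=23<=B[j]=23 take 23 → i++
[i=4,j=5] A[i]=29>B[j]=23 take 23 → j++
[i=4,j=6] A[i]=29>B[j]=24 take 24 → j++
[i=4,j=7] A[i]=29>B[j]=26 take 26 → j++
[i=4,j=8] A[i]=29<=B[j]=29 take 29 → i++
[i=5,j=8] A[i]=32>B[j]=29 take 29 → j++
[i=5,j=9] A[i]=32>B[j]=30 take 30 → j++
[i=5,j=10] A[i]=32<=B[j]=34 take 32 → i++
[i=6,j=10] A[i]=34<=B[j]=34 take 34 → i++
[i=7,j=10] A[i]=39>B[j]=34 take 34 → j++
[i=7,j=11] B done, take A[i]=39 → i++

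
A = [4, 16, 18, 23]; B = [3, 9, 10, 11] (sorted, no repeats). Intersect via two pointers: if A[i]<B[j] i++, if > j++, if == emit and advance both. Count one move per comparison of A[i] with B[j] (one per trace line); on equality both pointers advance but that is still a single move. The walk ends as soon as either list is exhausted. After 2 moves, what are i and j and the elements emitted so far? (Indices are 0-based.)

i=0 j=0: 4>3, j++
i=0 j=1: 4<9, i++

i=1, j=1, emitted=[]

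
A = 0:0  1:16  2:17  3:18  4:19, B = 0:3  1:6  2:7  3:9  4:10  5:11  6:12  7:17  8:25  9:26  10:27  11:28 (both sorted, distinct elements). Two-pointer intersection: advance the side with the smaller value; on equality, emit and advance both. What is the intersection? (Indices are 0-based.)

i=0 j=0: 0<3, i++
i=1 j=0: 16>3, j++
i=1 j=1: 16>6, j++
i=1 j=2: 16>7, j++
i=1 j=3: 16>9, j++
i=1 j=4: 16>10, j++
i=1 j=5: 16>11, j++
i=1 j=6: 16>12, j++
i=1 j=7: 16<17, i++
i=2 j=7: 17==17 emit, i++,j++
i=3 j=8: 18<25, i++
i=4 j=8: 19<25, i++

intersection = [17]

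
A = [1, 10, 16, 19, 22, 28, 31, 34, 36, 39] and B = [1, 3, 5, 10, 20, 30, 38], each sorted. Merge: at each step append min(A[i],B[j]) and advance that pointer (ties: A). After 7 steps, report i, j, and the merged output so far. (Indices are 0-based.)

i=3, j=4, merged so far=[1, 1, 3, 5, 10, 10, 16]

i=0 j=0: A[i]=1<=B[j]=1 take 1, i++
i=1 j=0: A[i]=10>B[j]=1 take 1, j++
i=1 j=1: A[i]=10>B[j]=3 take 3, j++
i=1 j=2: A[i]=10>B[j]=5 take 5, j++
i=1 j=3: A[i]=10<=B[j]=10 take 10, i++
i=2 j=3: A[i]=16>B[j]=10 take 10, j++
i=2 j=4: A[i]=16<=B[j]=20 take 16, i++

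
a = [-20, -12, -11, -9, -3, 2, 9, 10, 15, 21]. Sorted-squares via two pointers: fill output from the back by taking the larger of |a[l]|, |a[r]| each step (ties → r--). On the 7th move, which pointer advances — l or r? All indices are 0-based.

r

l=0 r=9: |-20|<=|21| out[9]=441, r--
l=0 r=8: |-20|>|15| out[8]=400, l++
l=1 r=8: |-12|<=|15| out[7]=225, r--
l=1 r=7: |-12|>|10| out[6]=144, l++
l=2 r=7: |-11|>|10| out[5]=121, l++
l=3 r=7: |-9|<=|10| out[4]=100, r--
l=3 r=6: |-9|<=|9| out[3]=81, r--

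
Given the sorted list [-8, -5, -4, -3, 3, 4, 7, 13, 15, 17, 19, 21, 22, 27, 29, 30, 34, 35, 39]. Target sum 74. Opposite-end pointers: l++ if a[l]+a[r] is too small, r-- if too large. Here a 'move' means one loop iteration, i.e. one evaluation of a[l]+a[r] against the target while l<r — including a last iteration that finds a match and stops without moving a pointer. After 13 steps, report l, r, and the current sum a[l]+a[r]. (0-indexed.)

[0,18] -8+39=31 <74 → l++
[1,18] -5+39=34 <74 → l++
[2,18] -4+39=35 <74 → l++
[3,18] -3+39=36 <74 → l++
[4,18] 3+39=42 <74 → l++
[5,18] 4+39=43 <74 → l++
[6,18] 7+39=46 <74 → l++
[7,18] 13+39=52 <74 → l++
[8,18] 15+39=54 <74 → l++
[9,18] 17+39=56 <74 → l++
[10,18] 19+39=58 <74 → l++
[11,18] 21+39=60 <74 → l++
[12,18] 22+39=61 <74 → l++

l=13, r=18, sum=66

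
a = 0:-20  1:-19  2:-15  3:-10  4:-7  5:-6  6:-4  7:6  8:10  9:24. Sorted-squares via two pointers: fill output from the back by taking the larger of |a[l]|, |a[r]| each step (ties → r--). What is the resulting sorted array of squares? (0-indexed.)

l=0 r=9: |-20|<=|24| out[9]=576, r--
l=0 r=8: |-20|>|10| out[8]=400, l++
l=1 r=8: |-19|>|10| out[7]=361, l++
l=2 r=8: |-15|>|10| out[6]=225, l++
l=3 r=8: |-10|<=|10| out[5]=100, r--
l=3 r=7: |-10|>|6| out[4]=100, l++
l=4 r=7: |-7|>|6| out[3]=49, l++
l=5 r=7: |-6|<=|6| out[2]=36, r--
l=5 r=6: |-6|>|-4| out[1]=36, l++
l=6 r=6: |-4|<=|-4| out[0]=16, r--

[16, 36, 36, 49, 100, 100, 225, 361, 400, 576]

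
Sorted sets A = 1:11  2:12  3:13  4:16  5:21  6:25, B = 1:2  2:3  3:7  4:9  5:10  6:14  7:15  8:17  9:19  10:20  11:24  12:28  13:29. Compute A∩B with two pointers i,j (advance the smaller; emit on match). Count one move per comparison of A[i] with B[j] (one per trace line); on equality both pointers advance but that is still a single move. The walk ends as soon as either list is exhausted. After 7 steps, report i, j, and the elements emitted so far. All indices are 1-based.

i=3, j=6, emitted=[]

i=1 j=1: 11>2, j++
i=1 j=2: 11>3, j++
i=1 j=3: 11>7, j++
i=1 j=4: 11>9, j++
i=1 j=5: 11>10, j++
i=1 j=6: 11<14, i++
i=2 j=6: 12<14, i++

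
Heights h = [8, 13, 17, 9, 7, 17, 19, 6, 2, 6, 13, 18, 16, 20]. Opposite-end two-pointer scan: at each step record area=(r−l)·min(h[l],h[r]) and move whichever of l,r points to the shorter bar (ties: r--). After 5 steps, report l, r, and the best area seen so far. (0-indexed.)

[0,13] min(8,20)*13=104 best=104 * → l++
[1,13] min(13,20)*12=156 best=156 * → l++
[2,13] min(17,20)*11=187 best=187 * → l++
[3,13] min(9,20)*10=90 best=187 → l++
[4,13] min(7,20)*9=63 best=187 → l++

l=5, r=13, best area=187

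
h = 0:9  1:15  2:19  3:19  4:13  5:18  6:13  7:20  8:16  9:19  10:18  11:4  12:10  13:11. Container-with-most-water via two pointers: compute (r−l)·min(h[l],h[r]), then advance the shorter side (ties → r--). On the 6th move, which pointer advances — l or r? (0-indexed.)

l=0 r=13: min(9,11)*13=117 best=117 *, l++
l=1 r=13: min(15,11)*12=132 best=132 *, r--
l=1 r=12: min(15,10)*11=110 best=132, r--
l=1 r=11: min(15,4)*10=40 best=132, r--
l=1 r=10: min(15,18)*9=135 best=135 *, l++
l=2 r=10: min(19,18)*8=144 best=144 *, r--

r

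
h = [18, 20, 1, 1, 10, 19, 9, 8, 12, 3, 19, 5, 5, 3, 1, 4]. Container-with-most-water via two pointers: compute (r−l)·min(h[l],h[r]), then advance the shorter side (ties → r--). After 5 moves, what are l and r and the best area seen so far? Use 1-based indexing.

[1,16] min(18,4)*15=60 best=60 * → r--
[1,15] min(18,1)*14=14 best=60 → r--
[1,14] min(18,3)*13=39 best=60 → r--
[1,13] min(18,5)*12=60 best=60 → r--
[1,12] min(18,5)*11=55 best=60 → r--

l=1, r=11, best area=60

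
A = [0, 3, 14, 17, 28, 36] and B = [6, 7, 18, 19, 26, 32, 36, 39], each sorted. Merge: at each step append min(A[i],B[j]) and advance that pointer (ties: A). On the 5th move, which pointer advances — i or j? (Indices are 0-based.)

[i=0,j=0] A[i]=0<=B[j]=6 take 0 → i++
[i=1,j=0] A[i]=3<=B[j]=6 take 3 → i++
[i=2,j=0] A[i]=14>B[j]=6 take 6 → j++
[i=2,j=1] A[i]=14>B[j]=7 take 7 → j++
[i=2,j=2] A[i]=14<=B[j]=18 take 14 → i++

i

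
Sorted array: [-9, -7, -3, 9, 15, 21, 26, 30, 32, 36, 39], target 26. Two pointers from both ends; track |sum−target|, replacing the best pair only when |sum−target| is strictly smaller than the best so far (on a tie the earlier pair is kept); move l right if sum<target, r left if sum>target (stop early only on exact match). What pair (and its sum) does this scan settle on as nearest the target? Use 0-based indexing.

[0,10] -9+39=30 d=4 * → r--
[0,9] -9+36=27 d=1 * → r--
[0,8] -9+32=23 d=3 → l++
[1,8] -7+32=25 d=1 → l++
[2,8] -3+32=29 d=3 → r--
[2,7] -3+30=27 d=1 → r--
[2,6] -3+26=23 d=3 → l++
[3,6] 9+26=35 d=9 → r--
[3,5] 9+21=30 d=4 → r--
[3,4] 9+15=24 d=2 → l++

pair (-9, 36) with sum 27 (|Δ|=1)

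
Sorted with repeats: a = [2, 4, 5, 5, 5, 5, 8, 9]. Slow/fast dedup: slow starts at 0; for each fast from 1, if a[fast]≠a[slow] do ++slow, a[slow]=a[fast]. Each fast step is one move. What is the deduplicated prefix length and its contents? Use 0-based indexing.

length 5; prefix = [2, 4, 5, 8, 9]

slow=0 fast=1: a[fast]=4≠a[slow]=2 write a[1]=4, slow++,fast++
slow=1 fast=2: a[fast]=5≠a[slow]=4 write a[2]=5, slow++,fast++
slow=2 fast=3: a[fast]=5=a[slow] dup, fast++
slow=2 fast=4: a[fast]=5=a[slow] dup, fast++
slow=2 fast=5: a[fast]=5=a[slow] dup, fast++
slow=2 fast=6: a[fast]=8≠a[slow]=5 write a[3]=8, slow++,fast++
slow=3 fast=7: a[fast]=9≠a[slow]=8 write a[4]=9, slow++,fast++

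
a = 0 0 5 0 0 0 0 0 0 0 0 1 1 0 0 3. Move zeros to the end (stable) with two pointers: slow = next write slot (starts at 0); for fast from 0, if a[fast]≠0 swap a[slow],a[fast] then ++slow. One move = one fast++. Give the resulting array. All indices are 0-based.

(s=0,f=0) a[fast]=0 → fast++
(s=0,f=1) a[fast]=0 → fast++
(s=0,f=2) a[fast]=5≠0 swap→a[0]=5 → slow++,fast++
(s=1,f=3) a[fast]=0 → fast++
(s=1,f=4) a[fast]=0 → fast++
(s=1,f=5) a[fast]=0 → fast++
(s=1,f=6) a[fast]=0 → fast++
(s=1,f=7) a[fast]=0 → fast++
(s=1,f=8) a[fast]=0 → fast++
(s=1,f=9) a[fast]=0 → fast++
(s=1,f=10) a[fast]=0 → fast++
(s=1,f=11) a[fast]=1≠0 swap→a[1]=1 → slow++,fast++
(s=2,f=12) a[fast]=1≠0 swap→a[2]=1 → slow++,fast++
(s=3,f=13) a[fast]=0 → fast++
(s=3,f=14) a[fast]=0 → fast++
(s=3,f=15) a[fast]=3≠0 swap→a[3]=3 → slow++,fast++

[5, 1, 1, 3, 0, 0, 0, 0, 0, 0, 0, 0, 0, 0, 0, 0]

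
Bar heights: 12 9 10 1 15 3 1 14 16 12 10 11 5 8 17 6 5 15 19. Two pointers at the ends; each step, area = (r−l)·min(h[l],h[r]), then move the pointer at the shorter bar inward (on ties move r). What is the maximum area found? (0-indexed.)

[0,18] min(12,19)*18=216 best=216 * → l++
[1,18] min(9,19)*17=153 best=216 → l++
[2,18] min(10,19)*16=160 best=216 → l++
[3,18] min(1,19)*15=15 best=216 → l++
[4,18] min(15,19)*14=210 best=216 → l++
[5,18] min(3,19)*13=39 best=216 → l++
[6,18] min(1,19)*12=12 best=216 → l++
[7,18] min(14,19)*11=154 best=216 → l++
[8,18] min(16,19)*10=160 best=216 → l++
[9,18] min(12,19)*9=108 best=216 → l++
[10,18] min(10,19)*8=80 best=216 → l++
[11,18] min(11,19)*7=77 best=216 → l++
[12,18] min(5,19)*6=30 best=216 → l++
[13,18] min(8,19)*5=40 best=216 → l++
[14,18] min(17,19)*4=68 best=216 → l++
[15,18] min(6,19)*3=18 best=216 → l++
[16,18] min(5,19)*2=10 best=216 → l++
[17,18] min(15,19)*1=15 best=216 → l++

max area = 216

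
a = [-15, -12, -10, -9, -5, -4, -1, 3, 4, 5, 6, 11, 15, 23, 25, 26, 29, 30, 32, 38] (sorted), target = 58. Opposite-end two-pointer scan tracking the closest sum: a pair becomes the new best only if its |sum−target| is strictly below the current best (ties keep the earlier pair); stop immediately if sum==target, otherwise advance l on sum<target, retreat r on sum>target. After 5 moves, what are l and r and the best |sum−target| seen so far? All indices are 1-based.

[1,20] -15+38=23 d=35 * → l++
[2,20] -12+38=26 d=32 * → l++
[3,20] -10+38=28 d=30 * → l++
[4,20] -9+38=29 d=29 * → l++
[5,20] -5+38=33 d=25 * → l++

l=6, r=20, best |Δ|=25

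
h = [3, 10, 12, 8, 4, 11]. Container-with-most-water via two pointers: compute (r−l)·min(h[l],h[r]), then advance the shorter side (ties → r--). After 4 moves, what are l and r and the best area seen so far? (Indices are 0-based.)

l=2, r=3, best area=40

l=0 r=5: min(3,11)*5=15 best=15 *, l++
l=1 r=5: min(10,11)*4=40 best=40 *, l++
l=2 r=5: min(12,11)*3=33 best=40, r--
l=2 r=4: min(12,4)*2=8 best=40, r--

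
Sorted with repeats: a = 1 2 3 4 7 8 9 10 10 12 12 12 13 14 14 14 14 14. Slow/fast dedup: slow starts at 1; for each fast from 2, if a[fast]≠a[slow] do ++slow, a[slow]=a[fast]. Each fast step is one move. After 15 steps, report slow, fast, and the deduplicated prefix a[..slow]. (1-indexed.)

(s=1,f=2) a[fast]=2≠a[slow]=1 write a[2]=2 → slow++,fast++
(s=2,f=3) a[fast]=3≠a[slow]=2 write a[3]=3 → slow++,fast++
(s=3,f=4) a[fast]=4≠a[slow]=3 write a[4]=4 → slow++,fast++
(s=4,f=5) a[fast]=7≠a[slow]=4 write a[5]=7 → slow++,fast++
(s=5,f=6) a[fast]=8≠a[slow]=7 write a[6]=8 → slow++,fast++
(s=6,f=7) a[fast]=9≠a[slow]=8 write a[7]=9 → slow++,fast++
(s=7,f=8) a[fast]=10≠a[slow]=9 write a[8]=10 → slow++,fast++
(s=8,f=9) a[fast]=10=a[slow] dup → fast++
(s=8,f=10) a[fast]=12≠a[slow]=10 write a[9]=12 → slow++,fast++
(s=9,f=11) a[fast]=12=a[slow] dup → fast++
(s=9,f=12) a[fast]=12=a[slow] dup → fast++
(s=9,f=13) a[fast]=13≠a[slow]=12 write a[10]=13 → slow++,fast++
(s=10,f=14) a[fast]=14≠a[slow]=13 write a[11]=14 → slow++,fast++
(s=11,f=15) a[fast]=14=a[slow] dup → fast++
(s=11,f=16) a[fast]=14=a[slow] dup → fast++

slow=11, fast=17, prefix=[1, 2, 3, 4, 7, 8, 9, 10, 12, 13, 14]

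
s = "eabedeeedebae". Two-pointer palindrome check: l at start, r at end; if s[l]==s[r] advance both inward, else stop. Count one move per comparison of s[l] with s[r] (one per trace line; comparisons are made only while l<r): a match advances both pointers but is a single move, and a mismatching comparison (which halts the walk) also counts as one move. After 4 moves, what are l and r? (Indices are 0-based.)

[0,12] 'e'=='e' → l++,r--
[1,11] 'a'=='a' → l++,r--
[2,10] 'b'=='b' → l++,r--
[3,9] 'e'=='e' → l++,r--

l=4, r=8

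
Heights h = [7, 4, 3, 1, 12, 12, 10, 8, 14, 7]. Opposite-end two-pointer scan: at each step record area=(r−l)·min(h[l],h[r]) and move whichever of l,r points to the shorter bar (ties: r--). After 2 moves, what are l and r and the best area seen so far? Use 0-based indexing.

l=1, r=8, best area=63

[0,9] min(7,7)*9=63 best=63 * → r--
[0,8] min(7,14)*8=56 best=63 → l++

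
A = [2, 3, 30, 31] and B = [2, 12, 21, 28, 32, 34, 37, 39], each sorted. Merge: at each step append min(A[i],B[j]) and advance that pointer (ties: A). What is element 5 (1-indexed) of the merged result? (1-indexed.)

i=1 j=1: A[i]=2<=B[j]=2 take 2, i++
i=2 j=1: A[i]=3>B[j]=2 take 2, j++
i=2 j=2: A[i]=3<=B[j]=12 take 3, i++
i=3 j=2: A[i]=30>B[j]=12 take 12, j++
i=3 j=3: A[i]=30>B[j]=21 take 21, j++
i=3 j=4: A[i]=30>B[j]=28 take 28, j++
i=3 j=5: A[i]=30<=B[j]=32 take 30, i++
i=4 j=5: A[i]=31<=B[j]=32 take 31, i++
i=5 j=5: A done, take B[j]=32, j++
i=5 j=6: A done, take B[j]=34, j++
i=5 j=7: A done, take B[j]=37, j++
i=5 j=8: A done, take B[j]=39, j++

merged[5] = 21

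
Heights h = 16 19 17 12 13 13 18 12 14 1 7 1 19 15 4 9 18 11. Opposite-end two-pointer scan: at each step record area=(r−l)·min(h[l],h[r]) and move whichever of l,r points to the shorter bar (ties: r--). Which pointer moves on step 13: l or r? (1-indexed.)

[1,18] min(16,11)*17=187 best=187 * → r--
[1,17] min(16,18)*16=256 best=256 * → l++
[2,17] min(19,18)*15=270 best=270 * → r--
[2,16] min(19,9)*14=126 best=270 → r--
[2,15] min(19,4)*13=52 best=270 → r--
[2,14] min(19,15)*12=180 best=270 → r--
[2,13] min(19,19)*11=209 best=270 → r--
[2,12] min(19,1)*10=10 best=270 → r--
[2,11] min(19,7)*9=63 best=270 → r--
[2,10] min(19,1)*8=8 best=270 → r--
[2,9] min(19,14)*7=98 best=270 → r--
[2,8] min(19,12)*6=72 best=270 → r--
[2,7] min(19,18)*5=90 best=270 → r--

r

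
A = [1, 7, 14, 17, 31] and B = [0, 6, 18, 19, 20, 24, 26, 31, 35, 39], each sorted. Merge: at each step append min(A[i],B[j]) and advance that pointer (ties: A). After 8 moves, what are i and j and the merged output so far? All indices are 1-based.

i=5, j=5, merged so far=[0, 1, 6, 7, 14, 17, 18, 19]

[i=1,j=1] A[i]=1>B[j]=0 take 0 → j++
[i=1,j=2] A[i]=1<=B[j]=6 take 1 → i++
[i=2,j=2] A[i]=7>B[j]=6 take 6 → j++
[i=2,j=3] A[i]=7<=B[j]=18 take 7 → i++
[i=3,j=3] A[i]=14<=B[j]=18 take 14 → i++
[i=4,j=3] A[i]=17<=B[j]=18 take 17 → i++
[i=5,j=3] A[i]=31>B[j]=18 take 18 → j++
[i=5,j=4] A[i]=31>B[j]=19 take 19 → j++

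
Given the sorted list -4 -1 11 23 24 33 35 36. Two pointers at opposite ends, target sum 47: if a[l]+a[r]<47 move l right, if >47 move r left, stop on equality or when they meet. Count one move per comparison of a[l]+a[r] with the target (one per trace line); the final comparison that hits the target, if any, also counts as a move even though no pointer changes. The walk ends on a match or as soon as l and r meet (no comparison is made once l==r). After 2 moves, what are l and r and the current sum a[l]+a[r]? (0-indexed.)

l=0 r=7: -4+36=32 <47, l++
l=1 r=7: -1+36=35 <47, l++

l=2, r=7, sum=47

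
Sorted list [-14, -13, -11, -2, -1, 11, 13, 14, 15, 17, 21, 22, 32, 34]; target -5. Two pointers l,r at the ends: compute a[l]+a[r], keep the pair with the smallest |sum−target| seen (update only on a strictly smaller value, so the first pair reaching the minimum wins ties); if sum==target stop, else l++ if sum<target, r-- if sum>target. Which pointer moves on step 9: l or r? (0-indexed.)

l=0 r=13: -14+34=20 d=25 *, r--
l=0 r=12: -14+32=18 d=23 *, r--
l=0 r=11: -14+22=8 d=13 *, r--
l=0 r=10: -14+21=7 d=12 *, r--
l=0 r=9: -14+17=3 d=8 *, r--
l=0 r=8: -14+15=1 d=6 *, r--
l=0 r=7: -14+14=0 d=5 *, r--
l=0 r=6: -14+13=-1 d=4 *, r--
l=0 r=5: -14+11=-3 d=2 *, r--

r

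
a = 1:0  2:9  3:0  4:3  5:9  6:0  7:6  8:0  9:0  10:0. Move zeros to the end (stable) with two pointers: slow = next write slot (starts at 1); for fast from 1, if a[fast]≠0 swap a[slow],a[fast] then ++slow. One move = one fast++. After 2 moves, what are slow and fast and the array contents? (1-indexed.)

slow=1 fast=1: a[fast]=0, fast++
slow=1 fast=2: a[fast]=9≠0 swap→a[1]=9, slow++,fast++

slow=2, fast=3, a=[9, 0, 0, 3, 9, 0, 6, 0, 0, 0]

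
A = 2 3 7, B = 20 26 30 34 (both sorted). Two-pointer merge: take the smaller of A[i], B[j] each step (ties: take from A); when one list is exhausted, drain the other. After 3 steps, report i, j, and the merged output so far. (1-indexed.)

i=4, j=1, merged so far=[2, 3, 7]

[i=1,j=1] A[i]=2<=B[j]=20 take 2 → i++
[i=2,j=1] A[i]=3<=B[j]=20 take 3 → i++
[i=3,j=1] A[i]=7<=B[j]=20 take 7 → i++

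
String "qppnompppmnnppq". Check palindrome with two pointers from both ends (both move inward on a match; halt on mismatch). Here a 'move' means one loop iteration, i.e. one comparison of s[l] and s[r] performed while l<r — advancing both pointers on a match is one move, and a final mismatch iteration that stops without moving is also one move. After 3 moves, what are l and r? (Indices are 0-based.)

l=3, r=11

[0,14] 'q'=='q' → l++,r--
[1,13] 'p'=='p' → l++,r--
[2,12] 'p'=='p' → l++,r--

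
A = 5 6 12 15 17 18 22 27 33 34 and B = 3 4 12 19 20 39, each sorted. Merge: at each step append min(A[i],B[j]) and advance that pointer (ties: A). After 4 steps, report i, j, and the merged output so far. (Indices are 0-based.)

i=2, j=2, merged so far=[3, 4, 5, 6]

i=0 j=0: A[i]=5>B[j]=3 take 3, j++
i=0 j=1: A[i]=5>B[j]=4 take 4, j++
i=0 j=2: A[i]=5<=B[j]=12 take 5, i++
i=1 j=2: A[i]=6<=B[j]=12 take 6, i++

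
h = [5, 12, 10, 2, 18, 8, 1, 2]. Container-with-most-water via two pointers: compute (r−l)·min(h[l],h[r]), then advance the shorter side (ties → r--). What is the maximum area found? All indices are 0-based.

max area = 36

l=0 r=7: min(5,2)*7=14 best=14 *, r--
l=0 r=6: min(5,1)*6=6 best=14, r--
l=0 r=5: min(5,8)*5=25 best=25 *, l++
l=1 r=5: min(12,8)*4=32 best=32 *, r--
l=1 r=4: min(12,18)*3=36 best=36 *, l++
l=2 r=4: min(10,18)*2=20 best=36, l++
l=3 r=4: min(2,18)*1=2 best=36, l++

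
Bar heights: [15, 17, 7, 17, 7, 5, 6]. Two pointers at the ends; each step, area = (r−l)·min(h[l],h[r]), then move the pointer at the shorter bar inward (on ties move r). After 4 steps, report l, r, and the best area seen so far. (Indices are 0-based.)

l=1, r=3, best area=45

[0,6] min(15,6)*6=36 best=36 * → r--
[0,5] min(15,5)*5=25 best=36 → r--
[0,4] min(15,7)*4=28 best=36 → r--
[0,3] min(15,17)*3=45 best=45 * → l++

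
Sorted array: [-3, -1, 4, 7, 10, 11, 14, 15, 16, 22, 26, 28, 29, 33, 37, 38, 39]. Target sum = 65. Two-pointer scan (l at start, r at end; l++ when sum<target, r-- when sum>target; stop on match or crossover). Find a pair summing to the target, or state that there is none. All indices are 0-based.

(26, 39)

l=0 r=16: -3+39=36 <65, l++
l=1 r=16: -1+39=38 <65, l++
l=2 r=16: 4+39=43 <65, l++
l=3 r=16: 7+39=46 <65, l++
l=4 r=16: 10+39=49 <65, l++
l=5 r=16: 11+39=50 <65, l++
l=6 r=16: 14+39=53 <65, l++
l=7 r=16: 15+39=54 <65, l++
l=8 r=16: 16+39=55 <65, l++
l=9 r=16: 22+39=61 <65, l++
l=10 r=16: 26+39=65, found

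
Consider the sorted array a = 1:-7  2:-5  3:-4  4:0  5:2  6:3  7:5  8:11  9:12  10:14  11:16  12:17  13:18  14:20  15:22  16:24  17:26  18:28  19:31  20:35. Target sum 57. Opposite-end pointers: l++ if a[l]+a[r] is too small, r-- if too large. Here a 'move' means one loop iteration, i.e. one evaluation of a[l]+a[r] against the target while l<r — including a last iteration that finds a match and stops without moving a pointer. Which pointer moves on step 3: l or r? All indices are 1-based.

l

l=1 r=20: -7+35=28 <57, l++
l=2 r=20: -5+35=30 <57, l++
l=3 r=20: -4+35=31 <57, l++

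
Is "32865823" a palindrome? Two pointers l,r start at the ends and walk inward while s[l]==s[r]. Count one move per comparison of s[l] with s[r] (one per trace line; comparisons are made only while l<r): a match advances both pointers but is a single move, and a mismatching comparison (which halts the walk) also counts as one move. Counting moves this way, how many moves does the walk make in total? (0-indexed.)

4 moves

l=0 r=7: '3'=='3', l++,r--
l=1 r=6: '2'=='2', l++,r--
l=2 r=5: '8'=='8', l++,r--
l=3 r=4: '6'!='5', stop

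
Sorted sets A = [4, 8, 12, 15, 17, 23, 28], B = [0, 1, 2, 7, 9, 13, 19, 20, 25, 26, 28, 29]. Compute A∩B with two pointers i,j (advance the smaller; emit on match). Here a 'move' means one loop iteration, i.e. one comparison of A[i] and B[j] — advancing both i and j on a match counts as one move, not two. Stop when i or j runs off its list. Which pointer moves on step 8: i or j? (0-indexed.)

i

[i=0,j=0] 4>0 → j++
[i=0,j=1] 4>1 → j++
[i=0,j=2] 4>2 → j++
[i=0,j=3] 4<7 → i++
[i=1,j=3] 8>7 → j++
[i=1,j=4] 8<9 → i++
[i=2,j=4] 12>9 → j++
[i=2,j=5] 12<13 → i++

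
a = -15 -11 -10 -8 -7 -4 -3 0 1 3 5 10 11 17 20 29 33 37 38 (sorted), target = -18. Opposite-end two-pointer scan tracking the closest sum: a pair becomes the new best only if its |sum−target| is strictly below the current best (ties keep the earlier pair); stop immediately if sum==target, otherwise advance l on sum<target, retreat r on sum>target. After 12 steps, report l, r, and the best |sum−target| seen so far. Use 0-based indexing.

l=0, r=6, best |Δ|=3

l=0 r=18: -15+38=23 d=41 *, r--
l=0 r=17: -15+37=22 d=40 *, r--
l=0 r=16: -15+33=18 d=36 *, r--
l=0 r=15: -15+29=14 d=32 *, r--
l=0 r=14: -15+20=5 d=23 *, r--
l=0 r=13: -15+17=2 d=20 *, r--
l=0 r=12: -15+11=-4 d=14 *, r--
l=0 r=11: -15+10=-5 d=13 *, r--
l=0 r=10: -15+5=-10 d=8 *, r--
l=0 r=9: -15+3=-12 d=6 *, r--
l=0 r=8: -15+1=-14 d=4 *, r--
l=0 r=7: -15+0=-15 d=3 *, r--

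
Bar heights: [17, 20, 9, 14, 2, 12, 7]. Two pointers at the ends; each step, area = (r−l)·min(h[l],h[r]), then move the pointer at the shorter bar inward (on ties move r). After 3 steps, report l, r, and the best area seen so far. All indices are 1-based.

l=1, r=4, best area=60

[1,7] min(17,7)*6=42 best=42 * → r--
[1,6] min(17,12)*5=60 best=60 * → r--
[1,5] min(17,2)*4=8 best=60 → r--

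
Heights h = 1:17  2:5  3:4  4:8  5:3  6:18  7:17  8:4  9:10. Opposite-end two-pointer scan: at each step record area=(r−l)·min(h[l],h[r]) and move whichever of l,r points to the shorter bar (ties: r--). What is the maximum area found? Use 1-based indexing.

l=1 r=9: min(17,10)*8=80 best=80 *, r--
l=1 r=8: min(17,4)*7=28 best=80, r--
l=1 r=7: min(17,17)*6=102 best=102 *, r--
l=1 r=6: min(17,18)*5=85 best=102, l++
l=2 r=6: min(5,18)*4=20 best=102, l++
l=3 r=6: min(4,18)*3=12 best=102, l++
l=4 r=6: min(8,18)*2=16 best=102, l++
l=5 r=6: min(3,18)*1=3 best=102, l++

max area = 102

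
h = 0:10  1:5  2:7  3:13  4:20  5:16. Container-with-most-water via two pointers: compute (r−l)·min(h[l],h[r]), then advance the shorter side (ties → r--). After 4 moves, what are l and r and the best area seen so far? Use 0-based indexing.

[0,5] min(10,16)*5=50 best=50 * → l++
[1,5] min(5,16)*4=20 best=50 → l++
[2,5] min(7,16)*3=21 best=50 → l++
[3,5] min(13,16)*2=26 best=50 → l++

l=4, r=5, best area=50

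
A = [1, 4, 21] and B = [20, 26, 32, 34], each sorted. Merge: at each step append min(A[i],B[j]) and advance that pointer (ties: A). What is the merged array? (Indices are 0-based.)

[1, 4, 20, 21, 26, 32, 34]

[i=0,j=0] A[i]=1<=B[j]=20 take 1 → i++
[i=1,j=0] A[i]=4<=B[j]=20 take 4 → i++
[i=2,j=0] A[i]=21>B[j]=20 take 20 → j++
[i=2,j=1] A[i]=21<=B[j]=26 take 21 → i++
[i=3,j=1] A done, take B[j]=26 → j++
[i=3,j=2] A done, take B[j]=32 → j++
[i=3,j=3] A done, take B[j]=34 → j++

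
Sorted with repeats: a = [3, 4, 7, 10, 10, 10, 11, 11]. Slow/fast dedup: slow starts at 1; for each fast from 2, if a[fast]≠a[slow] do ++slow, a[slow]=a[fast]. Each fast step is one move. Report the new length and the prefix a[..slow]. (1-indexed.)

(s=1,f=2) a[fast]=4≠a[slow]=3 write a[2]=4 → slow++,fast++
(s=2,f=3) a[fast]=7≠a[slow]=4 write a[3]=7 → slow++,fast++
(s=3,f=4) a[fast]=10≠a[slow]=7 write a[4]=10 → slow++,fast++
(s=4,f=5) a[fast]=10=a[slow] dup → fast++
(s=4,f=6) a[fast]=10=a[slow] dup → fast++
(s=4,f=7) a[fast]=11≠a[slow]=10 write a[5]=11 → slow++,fast++
(s=5,f=8) a[fast]=11=a[slow] dup → fast++

length 5; prefix = [3, 4, 7, 10, 11]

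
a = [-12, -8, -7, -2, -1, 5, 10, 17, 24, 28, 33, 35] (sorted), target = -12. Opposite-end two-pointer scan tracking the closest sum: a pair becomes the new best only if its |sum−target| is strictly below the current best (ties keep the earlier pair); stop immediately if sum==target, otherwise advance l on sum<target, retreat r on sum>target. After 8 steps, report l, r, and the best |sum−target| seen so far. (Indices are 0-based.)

l=1, r=4, best |Δ|=1

l=0 r=11: -12+35=23 d=35 *, r--
l=0 r=10: -12+33=21 d=33 *, r--
l=0 r=9: -12+28=16 d=28 *, r--
l=0 r=8: -12+24=12 d=24 *, r--
l=0 r=7: -12+17=5 d=17 *, r--
l=0 r=6: -12+10=-2 d=10 *, r--
l=0 r=5: -12+5=-7 d=5 *, r--
l=0 r=4: -12+-1=-13 d=1 *, l++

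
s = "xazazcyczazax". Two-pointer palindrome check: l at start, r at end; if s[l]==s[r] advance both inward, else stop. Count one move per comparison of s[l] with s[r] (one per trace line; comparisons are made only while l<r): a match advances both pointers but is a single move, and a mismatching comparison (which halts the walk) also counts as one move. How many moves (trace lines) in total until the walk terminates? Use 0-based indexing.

6 moves

[0,12] 'x'=='x' → l++,r--
[1,11] 'a'=='a' → l++,r--
[2,10] 'z'=='z' → l++,r--
[3,9] 'a'=='a' → l++,r--
[4,8] 'z'=='z' → l++,r--
[5,7] 'c'=='c' → l++,r--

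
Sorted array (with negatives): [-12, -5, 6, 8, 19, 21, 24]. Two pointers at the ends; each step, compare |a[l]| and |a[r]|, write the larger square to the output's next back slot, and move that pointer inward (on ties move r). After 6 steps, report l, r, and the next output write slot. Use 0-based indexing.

l=0 r=6: |-12|<=|24| out[6]=576, r--
l=0 r=5: |-12|<=|21| out[5]=441, r--
l=0 r=4: |-12|<=|19| out[4]=361, r--
l=0 r=3: |-12|>|8| out[3]=144, l++
l=1 r=3: |-5|<=|8| out[2]=64, r--
l=1 r=2: |-5|<=|6| out[1]=36, r--

l=1, r=1, next write slot=0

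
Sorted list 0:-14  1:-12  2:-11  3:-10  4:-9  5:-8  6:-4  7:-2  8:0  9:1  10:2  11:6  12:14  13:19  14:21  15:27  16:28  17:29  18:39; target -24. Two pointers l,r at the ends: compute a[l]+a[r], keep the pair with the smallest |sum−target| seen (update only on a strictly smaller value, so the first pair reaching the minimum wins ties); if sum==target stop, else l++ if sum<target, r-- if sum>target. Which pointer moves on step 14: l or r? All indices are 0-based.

r

[0,18] -14+39=25 d=49 * → r--
[0,17] -14+29=15 d=39 * → r--
[0,16] -14+28=14 d=38 * → r--
[0,15] -14+27=13 d=37 * → r--
[0,14] -14+21=7 d=31 * → r--
[0,13] -14+19=5 d=29 * → r--
[0,12] -14+14=0 d=24 * → r--
[0,11] -14+6=-8 d=16 * → r--
[0,10] -14+2=-12 d=12 * → r--
[0,9] -14+1=-13 d=11 * → r--
[0,8] -14+0=-14 d=10 * → r--
[0,7] -14+-2=-16 d=8 * → r--
[0,6] -14+-4=-18 d=6 * → r--
[0,5] -14+-8=-22 d=2 * → r--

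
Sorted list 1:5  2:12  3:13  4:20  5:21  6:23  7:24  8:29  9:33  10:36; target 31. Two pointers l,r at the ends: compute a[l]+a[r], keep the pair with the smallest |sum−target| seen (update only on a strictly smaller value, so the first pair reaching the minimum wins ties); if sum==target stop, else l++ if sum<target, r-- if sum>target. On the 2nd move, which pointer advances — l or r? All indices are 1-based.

l=1 r=10: 5+36=41 d=10 *, r--
l=1 r=9: 5+33=38 d=7 *, r--

r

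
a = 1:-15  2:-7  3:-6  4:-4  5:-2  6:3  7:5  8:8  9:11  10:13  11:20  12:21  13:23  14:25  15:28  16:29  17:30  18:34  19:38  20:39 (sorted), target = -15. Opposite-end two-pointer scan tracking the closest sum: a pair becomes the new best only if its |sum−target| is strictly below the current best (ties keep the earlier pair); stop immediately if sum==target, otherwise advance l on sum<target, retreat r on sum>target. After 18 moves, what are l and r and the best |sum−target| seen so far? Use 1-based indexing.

l=1 r=20: -15+39=24 d=39 *, r--
l=1 r=19: -15+38=23 d=38 *, r--
l=1 r=18: -15+34=19 d=34 *, r--
l=1 r=17: -15+30=15 d=30 *, r--
l=1 r=16: -15+29=14 d=29 *, r--
l=1 r=15: -15+28=13 d=28 *, r--
l=1 r=14: -15+25=10 d=25 *, r--
l=1 r=13: -15+23=8 d=23 *, r--
l=1 r=12: -15+21=6 d=21 *, r--
l=1 r=11: -15+20=5 d=20 *, r--
l=1 r=10: -15+13=-2 d=13 *, r--
l=1 r=9: -15+11=-4 d=11 *, r--
l=1 r=8: -15+8=-7 d=8 *, r--
l=1 r=7: -15+5=-10 d=5 *, r--
l=1 r=6: -15+3=-12 d=3 *, r--
l=1 r=5: -15+-2=-17 d=2 *, l++
l=2 r=5: -7+-2=-9 d=6, r--
l=2 r=4: -7+-4=-11 d=4, r--

l=2, r=3, best |Δ|=2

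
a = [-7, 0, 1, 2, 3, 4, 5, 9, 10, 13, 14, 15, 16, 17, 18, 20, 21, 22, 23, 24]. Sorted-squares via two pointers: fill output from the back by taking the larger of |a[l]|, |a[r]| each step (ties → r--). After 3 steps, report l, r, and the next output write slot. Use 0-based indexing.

l=0, r=16, next write slot=16

l=0 r=19: |-7|<=|24| out[19]=576, r--
l=0 r=18: |-7|<=|23| out[18]=529, r--
l=0 r=17: |-7|<=|22| out[17]=484, r--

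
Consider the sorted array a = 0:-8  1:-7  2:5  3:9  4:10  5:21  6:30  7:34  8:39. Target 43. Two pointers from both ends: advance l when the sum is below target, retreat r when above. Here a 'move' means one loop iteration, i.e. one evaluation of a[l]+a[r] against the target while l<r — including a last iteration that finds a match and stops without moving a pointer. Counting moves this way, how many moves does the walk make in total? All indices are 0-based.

5 moves

[0,8] -8+39=31 <43 → l++
[1,8] -7+39=32 <43 → l++
[2,8] 5+39=44 >43 → r--
[2,7] 5+34=39 <43 → l++
[3,7] 9+34=43 → found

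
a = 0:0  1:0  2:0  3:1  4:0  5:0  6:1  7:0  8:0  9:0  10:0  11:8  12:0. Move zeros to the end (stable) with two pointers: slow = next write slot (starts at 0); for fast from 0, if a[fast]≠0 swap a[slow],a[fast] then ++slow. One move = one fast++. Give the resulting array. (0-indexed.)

[1, 1, 8, 0, 0, 0, 0, 0, 0, 0, 0, 0, 0]

(s=0,f=0) a[fast]=0 → fast++
(s=0,f=1) a[fast]=0 → fast++
(s=0,f=2) a[fast]=0 → fast++
(s=0,f=3) a[fast]=1≠0 swap→a[0]=1 → slow++,fast++
(s=1,f=4) a[fast]=0 → fast++
(s=1,f=5) a[fast]=0 → fast++
(s=1,f=6) a[fast]=1≠0 swap→a[1]=1 → slow++,fast++
(s=2,f=7) a[fast]=0 → fast++
(s=2,f=8) a[fast]=0 → fast++
(s=2,f=9) a[fast]=0 → fast++
(s=2,f=10) a[fast]=0 → fast++
(s=2,f=11) a[fast]=8≠0 swap→a[2]=8 → slow++,fast++
(s=3,f=12) a[fast]=0 → fast++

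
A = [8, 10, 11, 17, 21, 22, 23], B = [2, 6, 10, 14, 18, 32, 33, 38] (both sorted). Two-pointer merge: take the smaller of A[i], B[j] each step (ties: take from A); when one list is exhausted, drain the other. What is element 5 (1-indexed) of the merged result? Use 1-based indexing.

[i=1,j=1] A[i]=8>B[j]=2 take 2 → j++
[i=1,j=2] A[i]=8>B[j]=6 take 6 → j++
[i=1,j=3] A[i]=8<=B[j]=10 take 8 → i++
[i=2,j=3] A[i]=10<=B[j]=10 take 10 → i++
[i=3,j=3] A[i]=11>B[j]=10 take 10 → j++
[i=3,j=4] A[i]=11<=B[j]=14 take 11 → i++
[i=4,j=4] A[i]=17>B[j]=14 take 14 → j++
[i=4,j=5] A[i]=17<=B[j]=18 take 17 → i++
[i=5,j=5] A[i]=21>B[j]=18 take 18 → j++
[i=5,j=6] A[i]=21<=B[j]=32 take 21 → i++
[i=6,j=6] A[i]=22<=B[j]=32 take 22 → i++
[i=7,j=6] A[i]=23<=B[j]=32 take 23 → i++
[i=8,j=6] A done, take B[j]=32 → j++
[i=8,j=7] A done, take B[j]=33 → j++
[i=8,j=8] A done, take B[j]=38 → j++

merged[5] = 10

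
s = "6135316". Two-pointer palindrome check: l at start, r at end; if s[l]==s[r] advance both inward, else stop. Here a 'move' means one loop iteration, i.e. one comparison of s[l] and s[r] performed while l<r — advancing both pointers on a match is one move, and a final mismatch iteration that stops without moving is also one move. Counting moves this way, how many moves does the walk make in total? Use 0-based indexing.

l=0 r=6: '6'=='6', l++,r--
l=1 r=5: '1'=='1', l++,r--
l=2 r=4: '3'=='3', l++,r--

3 moves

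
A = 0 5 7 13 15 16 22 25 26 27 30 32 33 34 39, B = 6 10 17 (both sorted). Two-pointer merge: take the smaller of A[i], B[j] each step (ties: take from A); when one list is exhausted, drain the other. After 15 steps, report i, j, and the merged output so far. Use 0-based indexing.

i=12, j=3, merged so far=[0, 5, 6, 7, 10, 13, 15, 16, 17, 22, 25, 26, 27, 30, 32]

[i=0,j=0] A[i]=0<=B[j]=6 take 0 → i++
[i=1,j=0] A[i]=5<=B[j]=6 take 5 → i++
[i=2,j=0] A[i]=7>B[j]=6 take 6 → j++
[i=2,j=1] A[i]=7<=B[j]=10 take 7 → i++
[i=3,j=1] A[i]=13>B[j]=10 take 10 → j++
[i=3,j=2] A[i]=13<=B[j]=17 take 13 → i++
[i=4,j=2] A[i]=15<=B[j]=17 take 15 → i++
[i=5,j=2] A[i]=16<=B[j]=17 take 16 → i++
[i=6,j=2] A[i]=22>B[j]=17 take 17 → j++
[i=6,j=3] B done, take A[i]=22 → i++
[i=7,j=3] B done, take A[i]=25 → i++
[i=8,j=3] B done, take A[i]=26 → i++
[i=9,j=3] B done, take A[i]=27 → i++
[i=10,j=3] B done, take A[i]=30 → i++
[i=11,j=3] B done, take A[i]=32 → i++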